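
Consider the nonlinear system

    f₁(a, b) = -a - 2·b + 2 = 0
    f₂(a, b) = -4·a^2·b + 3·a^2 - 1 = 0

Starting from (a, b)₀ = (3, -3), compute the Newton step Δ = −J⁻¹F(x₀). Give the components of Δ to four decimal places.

At (3, -3): F = (5.0000, 134.0000).
Jacobian J = [[-1, -2], [-8·a·b + 6·a, -4·a^2]].
At the point, J = [[-1.0000, -2.0000], [90.0000, -36.0000]] (det J = 216.0000).
Solving J·Δ = −F gives Δ = (-0.4074, 2.7037).

(-0.4074, 2.7037)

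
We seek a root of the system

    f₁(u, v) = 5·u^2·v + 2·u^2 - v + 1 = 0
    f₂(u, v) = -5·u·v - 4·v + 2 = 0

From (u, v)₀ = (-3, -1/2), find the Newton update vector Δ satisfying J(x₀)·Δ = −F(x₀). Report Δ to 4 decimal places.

At (-3, -1/2): F = (-3.0000, -3.5000).
Jacobian J = [[10·u·v + 4·u, 5·u^2 - 1], [-5·v, -5·u - 4]].
At the point, J = [[3.0000, 44.0000], [2.5000, 11.0000]] (det J = -77.0000).
Solving J·Δ = −F gives Δ = (1.5714, -0.0390).

(1.5714, -0.0390)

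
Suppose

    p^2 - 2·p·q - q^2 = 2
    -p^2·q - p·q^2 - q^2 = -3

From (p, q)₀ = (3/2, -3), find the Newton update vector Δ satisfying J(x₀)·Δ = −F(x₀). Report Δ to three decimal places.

(-0.361, 1.000)

At (3/2, -3): F = (0.250, -12.750).
Jacobian J = [[2·p - 2·q, -2·p - 2·q], [-2·p·q - q^2, -p^2 - 2·p·q - 2·q]].
At the point, J = [[9.000, 3.000], [0.000, 12.750]] (det J = 114.750).
Solving J·Δ = −F gives Δ = (-0.361, 1.000).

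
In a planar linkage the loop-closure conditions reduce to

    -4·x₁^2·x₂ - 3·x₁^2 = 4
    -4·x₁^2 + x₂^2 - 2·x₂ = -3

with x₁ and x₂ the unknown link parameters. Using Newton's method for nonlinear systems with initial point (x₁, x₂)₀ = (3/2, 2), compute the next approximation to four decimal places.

At (3/2, 2): F = (-28.7500, -6.0000).
Jacobian J = [[-8·x₁·x₂ - 6·x₁, -4·x₁^2], [-8·x₁, 2·x₂ - 2]].
At the point, J = [[-33.0000, -9.0000], [-12.0000, 2.0000]] (det J = -174.0000).
Solving J·Δ = −F gives Δ = (-0.6408, -0.8448).
Then the next iterate is (x₁, x₂)₁ = (0.8592, 1.1552).

(0.8592, 1.1552)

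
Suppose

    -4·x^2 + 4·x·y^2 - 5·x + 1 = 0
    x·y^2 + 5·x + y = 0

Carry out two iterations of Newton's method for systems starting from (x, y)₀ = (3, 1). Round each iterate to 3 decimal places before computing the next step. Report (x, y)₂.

(0.187, -0.653)

At (3, 1): F = (-38.000, 19.000).
Jacobian J = [[-8·x + 4·y^2 - 5, 8·x·y], [y^2 + 5, 2·x·y + 1]].
At the point, J = [[-25.000, 24.000], [6.000, 7.000]] (det J = -319.000).
Solving J·Δ = −F gives Δ = (-2.263, -0.774).
Then the next iterate is (x, y)₁ = (0.737, 0.226).
Round to (0.737, 0.226) and repeat: F = (-4.70710, 3.94864), J = [[-10.69170, 1.33250], [5.05108, 1.33312]].
Δ = (-0.550, -0.879), so (x, y)₂ = (0.187, -0.653).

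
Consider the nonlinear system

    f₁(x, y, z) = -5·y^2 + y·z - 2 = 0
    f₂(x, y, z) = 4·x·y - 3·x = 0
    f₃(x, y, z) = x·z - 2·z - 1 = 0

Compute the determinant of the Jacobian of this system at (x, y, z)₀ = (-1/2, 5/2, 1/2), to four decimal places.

J = [[0, -10·y + z, y], [4·y - 3, 4·x, 0], [z, 0, x - 2]].
At the point, J = [[0.0000, -24.5000, 2.5000], [7.0000, -2.0000, 0.0000], [0.5000, 0.0000, -2.5000]].
det J = -426.2500.

-426.2500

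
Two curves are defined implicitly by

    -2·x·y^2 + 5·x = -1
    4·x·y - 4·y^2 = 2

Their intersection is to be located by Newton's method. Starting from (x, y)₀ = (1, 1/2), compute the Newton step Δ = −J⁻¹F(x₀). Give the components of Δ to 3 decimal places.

(0.500, 3.875)

At (1, 1/2): F = (5.500, -1.000).
Jacobian J = [[-2·y^2 + 5, -4·x·y], [4·y, 4·x - 8·y]].
At the point, J = [[4.500, -2.000], [2.000, 0.000]] (det J = 4.000).
Solving J·Δ = −F gives Δ = (0.500, 3.875).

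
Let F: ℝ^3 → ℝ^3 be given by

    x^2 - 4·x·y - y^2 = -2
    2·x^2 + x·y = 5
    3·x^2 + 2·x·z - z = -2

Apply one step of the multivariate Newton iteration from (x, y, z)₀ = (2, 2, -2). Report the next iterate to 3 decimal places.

(1.500, 1.000, -3.333)

At (2, 2, -2): F = (-14.000, 7.000, 8.000).
Jacobian J = [[2·x - 4·y, -4·x - 2·y, 0], [4·x + y, x, 0], [6·x + 2·z, 0, 2·x - 1]].
At the point, J = [[-4.000, -12.000, 0.000], [10.000, 2.000, 0.000], [8.000, 0.000, 3.000]] (det J = 336.000).
Solving J·Δ = −F gives Δ = (-0.500, -1.000, -1.333).
Then the next iterate is (x, y, z)₁ = (1.500, 1.000, -3.333).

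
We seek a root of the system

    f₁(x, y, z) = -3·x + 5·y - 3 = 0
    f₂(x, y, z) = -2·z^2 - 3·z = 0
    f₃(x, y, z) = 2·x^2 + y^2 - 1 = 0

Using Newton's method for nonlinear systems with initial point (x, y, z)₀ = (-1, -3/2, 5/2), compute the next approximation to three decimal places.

At (-1, -3/2, 5/2): F = (-7.500, -20.000, 3.250).
Jacobian J = [[-3, 5, 0], [0, 0, -4·z - 3], [4·x, 2·y, 0]].
At the point, J = [[-3.000, 5.000, 0.000], [0.000, 0.000, -13.000], [-4.000, -3.000, 0.000]] (det J = 377.000).
Solving J·Δ = −F gives Δ = (-0.216, 1.371, -1.538).
Then the next iterate is (x, y, z)₁ = (-1.216, -0.129, 0.962).

(-1.216, -0.129, 0.962)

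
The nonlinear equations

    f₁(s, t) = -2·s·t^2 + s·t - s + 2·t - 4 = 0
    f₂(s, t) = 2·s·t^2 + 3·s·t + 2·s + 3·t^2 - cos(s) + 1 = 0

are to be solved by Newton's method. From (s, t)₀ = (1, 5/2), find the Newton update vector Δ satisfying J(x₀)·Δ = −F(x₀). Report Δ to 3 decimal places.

At (1, 5/2): F = (-10.000, 41.20970).
Jacobian J = [[-2·t^2 + t - 1, -4·s·t + s + 2], [2·t^2 + 3·t + sin(s) + 2, 4·s·t + 3·s + 6·t]].
At the point, J = [[-11.000, -7.000], [22.84147, 28.000]] (det J = -148.10970).
Solving J·Δ = −F gives Δ = (0.057, -1.518).

(0.057, -1.518)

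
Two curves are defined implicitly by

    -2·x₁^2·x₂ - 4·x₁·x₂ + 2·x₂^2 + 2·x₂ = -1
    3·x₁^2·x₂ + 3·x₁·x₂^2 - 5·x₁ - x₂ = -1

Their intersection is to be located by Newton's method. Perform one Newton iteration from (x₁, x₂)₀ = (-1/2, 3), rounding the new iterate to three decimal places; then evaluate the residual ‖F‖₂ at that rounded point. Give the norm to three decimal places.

At (-1/2, 3): F = (29.500, -10.750).
Jacobian J = [[-4·x₁·x₂ - 4·x₂, -2·x₁^2 - 4·x₁ + 4·x₂ + 2], [6·x₁·x₂ + 3·x₂^2 - 5, 3·x₁^2 + 6·x₁·x₂ - 1]].
At the point, J = [[-6.000, 15.500], [13.000, -9.250]] (det J = -146.000).
Solving J·Δ = −F gives Δ = (-0.728, -2.185).
Then the next iterate is (x₁, x₂)₁ = (-1.228, 0.815).
Re-evaluating at (-1.228, 0.815): F = (5.50372, 7.56502), so ‖F‖₂ = 9.355.

9.355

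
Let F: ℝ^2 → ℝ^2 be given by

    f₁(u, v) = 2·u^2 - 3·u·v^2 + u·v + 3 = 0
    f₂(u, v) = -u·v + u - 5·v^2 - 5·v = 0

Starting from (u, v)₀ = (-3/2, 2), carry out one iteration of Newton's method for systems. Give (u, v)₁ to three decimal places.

At (-3/2, 2): F = (22.500, -28.500).
Jacobian J = [[4·u - 3·v^2 + v, -6·u·v + u], [-v + 1, -u - 10·v - 5]].
At the point, J = [[-16.000, 16.500], [-1.000, -23.500]] (det J = 392.500).
Solving J·Δ = −F gives Δ = (0.149, -1.219).
Then the next iterate is (u, v)₁ = (-1.351, 0.781).

(-1.351, 0.781)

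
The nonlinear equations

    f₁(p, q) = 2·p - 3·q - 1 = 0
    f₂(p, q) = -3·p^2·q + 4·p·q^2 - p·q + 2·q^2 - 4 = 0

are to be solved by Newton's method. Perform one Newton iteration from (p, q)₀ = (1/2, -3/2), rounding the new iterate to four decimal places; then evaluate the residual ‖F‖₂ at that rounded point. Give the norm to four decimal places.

11.7890

At (1/2, -3/2): F = (4.5000, 6.8750).
Jacobian J = [[2, -3], [-6·p·q + 4·q^2 - q, -3·p^2 + 8·p·q - p + 4·q]].
At the point, J = [[2.0000, -3.0000], [15.0000, -13.2500]] (det J = 18.5000).
Solving J·Δ = −F gives Δ = (2.1081, 2.9054).
Then the next iterate is (p, q)₁ = (2.6081, 1.4054).
Re-evaluating at (2.6081, 1.4054): F = (0.0000, -11.788954), so ‖F‖₂ = 11.7890.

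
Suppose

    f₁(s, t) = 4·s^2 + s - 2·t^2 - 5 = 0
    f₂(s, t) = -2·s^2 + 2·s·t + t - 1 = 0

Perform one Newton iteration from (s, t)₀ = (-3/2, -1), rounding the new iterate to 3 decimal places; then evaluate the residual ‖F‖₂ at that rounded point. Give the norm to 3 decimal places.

57.766

At (-3/2, -1): F = (0.500, -3.500).
Jacobian J = [[8·s + 1, -4·t], [-4·s + 2·t, 2·s + 1]].
At the point, J = [[-11.000, 4.000], [4.000, -2.000]] (det J = 6.000).
Solving J·Δ = −F gives Δ = (-2.167, -6.083).
Then the next iterate is (s, t)₁ = (-3.667, -7.083).
Re-evaluating at (-3.667, -7.083): F = (-55.21722, 16.96994), so ‖F‖₂ = 57.766.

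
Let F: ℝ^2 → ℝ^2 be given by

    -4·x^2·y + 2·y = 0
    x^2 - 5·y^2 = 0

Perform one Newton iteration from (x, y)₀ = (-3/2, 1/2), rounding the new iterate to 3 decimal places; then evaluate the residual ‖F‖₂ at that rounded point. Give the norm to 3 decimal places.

0.911

At (-3/2, 1/2): F = (-3.500, 1.000).
Jacobian J = [[-8·x·y, -4·x^2 + 2], [2·x, -10·y]].
At the point, J = [[6.000, -7.000], [-3.000, -5.000]] (det J = -51.000).
Solving J·Δ = −F gives Δ = (0.480, -0.088).
Then the next iterate is (x, y)₁ = (-1.020, 0.412).
Re-evaluating at (-1.020, 0.412): F = (-0.89058, 0.19168), so ‖F‖₂ = 0.911.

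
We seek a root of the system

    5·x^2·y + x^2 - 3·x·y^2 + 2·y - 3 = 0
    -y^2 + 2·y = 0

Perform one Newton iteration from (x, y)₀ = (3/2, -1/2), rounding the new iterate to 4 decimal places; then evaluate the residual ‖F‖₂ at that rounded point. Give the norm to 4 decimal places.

2.2297

At (3/2, -1/2): F = (-8.5000, -1.2500).
Jacobian J = [[10·x·y + 2·x - 3·y^2, 5·x^2 - 6·x·y + 2], [0, -2·y + 2]].
At the point, J = [[-5.2500, 17.7500], [0.0000, 3.0000]] (det J = -15.7500).
Solving J·Δ = −F gives Δ = (-0.2103, 0.4167).
Then the next iterate is (x, y)₁ = (1.2897, -0.0833).
Re-evaluating at (1.2897, -0.0833): F = (-2.222896, -0.173539), so ‖F‖₂ = 2.2297.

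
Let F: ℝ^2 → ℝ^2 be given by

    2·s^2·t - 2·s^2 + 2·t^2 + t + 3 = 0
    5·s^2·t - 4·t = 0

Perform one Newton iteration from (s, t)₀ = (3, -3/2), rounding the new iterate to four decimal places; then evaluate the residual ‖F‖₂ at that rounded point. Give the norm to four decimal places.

18.1926

At (3, -3/2): F = (-39.0000, -61.5000).
Jacobian J = [[4·s·t - 4·s, 2·s^2 + 4·t + 1], [10·s·t, 5·s^2 - 4]].
At the point, J = [[-30.0000, 13.0000], [-45.0000, 41.0000]] (det J = -645.0000).
Solving J·Δ = −F gives Δ = (-1.2395, 0.1395).
Then the next iterate is (s, t)₁ = (1.7605, -1.3605).
Re-evaluating at (1.7605, -1.3605): F = (-9.290659, -15.641398), so ‖F‖₂ = 18.1926.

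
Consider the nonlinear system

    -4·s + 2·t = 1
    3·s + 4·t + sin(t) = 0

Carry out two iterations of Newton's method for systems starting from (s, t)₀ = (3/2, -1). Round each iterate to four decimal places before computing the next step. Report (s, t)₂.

(-0.1923, 0.1154)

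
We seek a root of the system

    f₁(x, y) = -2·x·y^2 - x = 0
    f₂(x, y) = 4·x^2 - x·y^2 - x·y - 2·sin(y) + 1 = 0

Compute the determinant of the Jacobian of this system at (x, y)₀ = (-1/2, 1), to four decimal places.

10.7418

J = [[-2·y^2 - 1, -4·x·y], [8·x - y^2 - y, -2·x·y - x - 2·cos(y)]].
At the point, J = [[-3.0000, 2.0000], [-6.0000, 0.419395]].
det J = 10.7418.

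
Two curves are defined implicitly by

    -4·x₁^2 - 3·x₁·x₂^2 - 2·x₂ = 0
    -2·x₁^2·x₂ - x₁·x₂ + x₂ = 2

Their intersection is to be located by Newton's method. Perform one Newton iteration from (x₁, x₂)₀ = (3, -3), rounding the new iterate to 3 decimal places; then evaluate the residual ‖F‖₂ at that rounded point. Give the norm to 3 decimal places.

At (3, -3): F = (-111.000, 58.000).
Jacobian J = [[-8·x₁ - 3·x₂^2, -6·x₁·x₂ - 2], [-4·x₁·x₂ - x₂, -2·x₁^2 - x₁ + 1]].
At the point, J = [[-51.000, 52.000], [39.000, -20.000]] (det J = -1008.000).
Solving J·Δ = −F gives Δ = (-0.790, 1.360).
Then the next iterate is (x₁, x₂)₁ = (2.210, -1.640).
Re-evaluating at (2.210, -1.640): F = (-34.08845, 16.00425), so ‖F‖₂ = 37.658.

37.658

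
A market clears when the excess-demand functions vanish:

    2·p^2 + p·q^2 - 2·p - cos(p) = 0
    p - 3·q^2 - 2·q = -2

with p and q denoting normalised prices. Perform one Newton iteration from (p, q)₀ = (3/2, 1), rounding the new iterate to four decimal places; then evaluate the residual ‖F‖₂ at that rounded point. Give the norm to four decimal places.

0.5499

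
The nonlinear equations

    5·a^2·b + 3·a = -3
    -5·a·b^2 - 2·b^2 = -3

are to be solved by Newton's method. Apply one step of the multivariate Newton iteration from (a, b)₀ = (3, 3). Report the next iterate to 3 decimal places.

At (3, 3): F = (147.000, -150.000).
Jacobian J = [[10·a·b + 3, 5·a^2], [-5·b^2, -10·a·b - 4·b]].
At the point, J = [[93.000, 45.000], [-45.000, -102.000]] (det J = -7461.000).
Solving J·Δ = −F gives Δ = (-1.105, -0.983).
Then the next iterate is (a, b)₁ = (1.895, 2.017).

(1.895, 2.017)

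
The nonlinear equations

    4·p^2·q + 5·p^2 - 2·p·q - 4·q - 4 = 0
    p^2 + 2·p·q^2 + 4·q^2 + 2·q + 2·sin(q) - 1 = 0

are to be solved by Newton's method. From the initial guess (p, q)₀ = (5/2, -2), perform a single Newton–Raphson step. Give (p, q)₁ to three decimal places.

(4.792, -0.127)

At (5/2, -2): F = (-4.750, 35.43141).
Jacobian J = [[8·p·q + 10·p - 2·q, 4·p^2 - 2·p - 4], [2·p + 2·q^2, 4·p·q + 8·q + 2·cos(q) + 2]].
At the point, J = [[-11.000, 16.000], [13.000, -34.83229]] (det J = 175.15523).
Solving J·Δ = −F gives Δ = (2.292, 1.873).
Then the next iterate is (p, q)₁ = (4.792, -0.127).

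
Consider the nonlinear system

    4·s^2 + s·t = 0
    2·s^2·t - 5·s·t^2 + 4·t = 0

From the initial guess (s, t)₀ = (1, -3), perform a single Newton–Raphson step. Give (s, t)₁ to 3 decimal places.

(0.582, -1.911)

At (1, -3): F = (1.000, -63.000).
Jacobian J = [[8·s + t, s], [4·s·t - 5·t^2, 2·s^2 - 10·s·t + 4]].
At the point, J = [[5.000, 1.000], [-57.000, 36.000]] (det J = 237.000).
Solving J·Δ = −F gives Δ = (-0.418, 1.089).
Then the next iterate is (s, t)₁ = (0.582, -1.911).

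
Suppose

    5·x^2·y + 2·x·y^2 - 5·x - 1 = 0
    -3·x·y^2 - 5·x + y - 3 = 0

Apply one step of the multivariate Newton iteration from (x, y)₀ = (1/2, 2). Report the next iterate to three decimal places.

(-0.938, 4.990)

At (1/2, 2): F = (3.000, -9.500).
Jacobian J = [[10·x·y + 2·y^2 - 5, 5·x^2 + 4·x·y], [-3·y^2 - 5, -6·x·y + 1]].
At the point, J = [[13.000, 5.250], [-17.000, -5.000]] (det J = 24.250).
Solving J·Δ = −F gives Δ = (-1.438, 2.990).
Then the next iterate is (x, y)₁ = (-0.938, 4.990).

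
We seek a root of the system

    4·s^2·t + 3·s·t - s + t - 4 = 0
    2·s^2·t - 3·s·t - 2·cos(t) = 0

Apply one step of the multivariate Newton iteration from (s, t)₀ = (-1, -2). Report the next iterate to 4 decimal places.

At (-1, -2): F = (-7.0000, -9.167706).
Jacobian J = [[8·s·t + 3·t - 1, 4·s^2 + 3·s + 1], [4·s·t - 3·t, 2·s^2 - 3·s + 2·sin(t)]].
At the point, J = [[9.0000, 2.0000], [14.0000, 3.181405]] (det J = 0.632646).
Solving J·Δ = −F gives Δ = (6.2190, -24.4855).
Then the next iterate is (s, t)₁ = (5.2190, -26.4855).

(5.2190, -26.4855)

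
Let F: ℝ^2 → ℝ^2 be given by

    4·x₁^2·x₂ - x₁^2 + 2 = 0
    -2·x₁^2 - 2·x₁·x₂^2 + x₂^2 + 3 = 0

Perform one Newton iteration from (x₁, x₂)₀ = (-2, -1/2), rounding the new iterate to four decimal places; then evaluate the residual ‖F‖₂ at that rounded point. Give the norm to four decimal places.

2.5390

At (-2, -1/2): F = (-10.0000, -3.7500).
Jacobian J = [[8·x₁·x₂ - 2·x₁, 4·x₁^2], [-4·x₁ - 2·x₂^2, -4·x₁·x₂ + 2·x₂]].
At the point, J = [[12.0000, 16.0000], [7.5000, -5.0000]] (det J = -180.0000).
Solving J·Δ = −F gives Δ = (0.6111, 0.1667).
Then the next iterate is (x₁, x₂)₁ = (-1.3889, -0.3333).
Re-evaluating at (-1.3889, -0.3333): F = (-2.500844, -0.438415), so ‖F‖₂ = 2.5390.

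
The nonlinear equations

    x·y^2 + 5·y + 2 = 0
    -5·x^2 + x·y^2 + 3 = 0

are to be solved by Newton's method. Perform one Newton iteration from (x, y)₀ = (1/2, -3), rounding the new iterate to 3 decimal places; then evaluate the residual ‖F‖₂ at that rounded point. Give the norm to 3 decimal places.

0.641

At (1/2, -3): F = (-8.500, 6.250).
Jacobian J = [[y^2, 2·x·y + 5], [-10·x + y^2, 2·x·y]].
At the point, J = [[9.000, 2.000], [4.000, -3.000]] (det J = -35.000).
Solving J·Δ = −F gives Δ = (0.371, 2.579).
Then the next iterate is (x, y)₁ = (0.871, -0.421).
Re-evaluating at (0.871, -0.421): F = (0.04938, -0.63883), so ‖F‖₂ = 0.641.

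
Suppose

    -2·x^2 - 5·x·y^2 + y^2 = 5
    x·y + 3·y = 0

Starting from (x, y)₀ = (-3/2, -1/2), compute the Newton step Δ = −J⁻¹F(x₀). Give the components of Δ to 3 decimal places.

(6.065, 2.522)

At (-3/2, -1/2): F = (-7.375, -0.750).
Jacobian J = [[-4·x - 5·y^2, -10·x·y + 2·y], [y, x + 3]].
At the point, J = [[4.750, -8.500], [-0.500, 1.500]] (det J = 2.875).
Solving J·Δ = −F gives Δ = (6.065, 2.522).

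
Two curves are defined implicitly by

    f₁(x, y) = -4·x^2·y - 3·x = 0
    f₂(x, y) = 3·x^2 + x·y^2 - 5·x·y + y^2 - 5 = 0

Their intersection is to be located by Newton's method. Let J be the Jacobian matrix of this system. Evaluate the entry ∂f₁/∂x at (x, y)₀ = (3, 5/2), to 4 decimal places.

∂f₁/∂x = -8·x·y - 3.
At (3, 5/2) this is -63.0000.

-63.0000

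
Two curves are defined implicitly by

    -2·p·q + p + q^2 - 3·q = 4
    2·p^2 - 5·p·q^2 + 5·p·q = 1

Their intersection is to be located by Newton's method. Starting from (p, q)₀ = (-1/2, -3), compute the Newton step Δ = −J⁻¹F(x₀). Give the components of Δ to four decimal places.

At (-1/2, -3): F = (10.5000, 29.5000).
Jacobian J = [[-2·q + 1, -2·p + 2·q - 3], [4·p - 5·q^2 + 5·q, -10·p·q + 5·p]].
At the point, J = [[7.0000, -8.0000], [-62.0000, -17.5000]] (det J = -618.5000).
Solving J·Δ = −F gives Δ = (0.0845, 1.3864).

(0.0845, 1.3864)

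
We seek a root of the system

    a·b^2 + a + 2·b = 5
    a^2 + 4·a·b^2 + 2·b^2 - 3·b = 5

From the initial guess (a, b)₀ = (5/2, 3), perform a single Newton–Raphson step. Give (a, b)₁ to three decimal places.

(15.321, -6.071)

At (5/2, 3): F = (26.000, 100.250).
Jacobian J = [[b^2 + 1, 2·a·b + 2], [2·a + 4·b^2, 8·a·b + 4·b - 3]].
At the point, J = [[10.000, 17.000], [41.000, 69.000]] (det J = -7.000).
Solving J·Δ = −F gives Δ = (12.821, -9.071).
Then the next iterate is (a, b)₁ = (15.321, -6.071).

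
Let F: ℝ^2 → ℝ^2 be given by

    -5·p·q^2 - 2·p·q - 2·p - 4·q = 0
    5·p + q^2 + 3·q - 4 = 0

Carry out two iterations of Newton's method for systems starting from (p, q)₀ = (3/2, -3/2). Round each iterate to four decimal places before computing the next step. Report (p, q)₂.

At (3/2, -3/2): F = (-9.3750, 1.2500).
Jacobian J = [[-5·q^2 - 2·q - 2, -10·p·q - 2·p - 4], [5, 2·q + 3]].
At the point, J = [[-10.2500, 15.5000], [5.0000, 0.0000]] (det J = -77.5000).
Solving J·Δ = −F gives Δ = (-0.2500, 0.4395).
Then the next iterate is (p, q)₁ = (1.2500, -1.0605).
Round to (1.2500, -1.0605) and repeat: F = (-2.635877, 0.193160), J = [[-5.502301, 6.756250], [5.0000, 0.8790]].
Δ = (-0.0938, 0.3138), so (p, q)₂ = (1.1562, -0.7467).

(1.1562, -0.7467)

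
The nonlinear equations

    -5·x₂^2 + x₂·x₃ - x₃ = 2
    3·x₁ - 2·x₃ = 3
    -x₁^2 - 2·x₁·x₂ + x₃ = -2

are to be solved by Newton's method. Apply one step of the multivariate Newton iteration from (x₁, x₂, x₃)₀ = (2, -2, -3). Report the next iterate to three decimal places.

(-0.867, -1.200, -2.800)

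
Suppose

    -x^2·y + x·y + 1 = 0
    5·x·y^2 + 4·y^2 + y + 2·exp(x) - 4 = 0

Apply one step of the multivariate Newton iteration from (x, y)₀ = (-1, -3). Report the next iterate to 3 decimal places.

(-1.649, 3.419)

At (-1, -3): F = (7.000, -15.26424).
Jacobian J = [[-2·x·y + y, -x^2 + x], [5·y^2 + 2·exp(x), 10·x·y + 8·y + 1]].
At the point, J = [[-9.000, -2.000], [45.73576, 7.000]] (det J = 28.47152).
Solving J·Δ = −F gives Δ = (-0.649, 6.419).
Then the next iterate is (x, y)₁ = (-1.649, 3.419).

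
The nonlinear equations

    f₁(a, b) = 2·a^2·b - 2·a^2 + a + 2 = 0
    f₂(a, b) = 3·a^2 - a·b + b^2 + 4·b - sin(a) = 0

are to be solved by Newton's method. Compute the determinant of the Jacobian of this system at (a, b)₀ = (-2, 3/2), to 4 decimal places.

77.6708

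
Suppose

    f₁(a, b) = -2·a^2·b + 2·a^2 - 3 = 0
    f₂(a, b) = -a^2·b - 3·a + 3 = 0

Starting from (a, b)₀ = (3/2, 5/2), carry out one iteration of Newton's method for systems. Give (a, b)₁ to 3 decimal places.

(1.125, 1.083)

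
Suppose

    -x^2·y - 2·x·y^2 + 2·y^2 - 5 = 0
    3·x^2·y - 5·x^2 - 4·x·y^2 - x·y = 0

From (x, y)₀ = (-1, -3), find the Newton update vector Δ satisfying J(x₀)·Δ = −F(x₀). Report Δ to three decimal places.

(0.577, 0.806)

At (-1, -3): F = (34.000, 19.000).
Jacobian J = [[-2·x·y - 2·y^2, -x^2 - 4·x·y + 4·y], [6·x·y - 10·x - 4·y^2 - y, 3·x^2 - 8·x·y - x]].
At the point, J = [[-24.000, -25.000], [-5.000, -20.000]] (det J = 355.000).
Solving J·Δ = −F gives Δ = (0.577, 0.806).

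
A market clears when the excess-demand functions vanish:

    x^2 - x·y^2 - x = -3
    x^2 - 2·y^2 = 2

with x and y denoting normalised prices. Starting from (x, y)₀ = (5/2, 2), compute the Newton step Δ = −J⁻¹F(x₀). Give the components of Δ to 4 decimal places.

At (5/2, 2): F = (-3.2500, -3.7500).
Jacobian J = [[2·x - y^2 - 1, -2·x·y], [2·x, -4·y]].
At the point, J = [[0.0000, -10.0000], [5.0000, -8.0000]] (det J = 50.0000).
Solving J·Δ = −F gives Δ = (0.2300, -0.3250).

(0.2300, -0.3250)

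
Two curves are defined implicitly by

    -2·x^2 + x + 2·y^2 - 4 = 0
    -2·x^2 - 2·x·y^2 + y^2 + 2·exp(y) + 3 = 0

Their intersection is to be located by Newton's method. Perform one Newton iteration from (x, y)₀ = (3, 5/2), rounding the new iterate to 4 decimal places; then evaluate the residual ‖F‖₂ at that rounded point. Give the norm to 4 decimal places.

3.8642

At (3, 5/2): F = (-6.5000, -21.885012).
Jacobian J = [[-4·x + 1, 4·y], [-4·x - 2·y^2, -4·x·y + 2·y + 2·exp(y)]].
At the point, J = [[-11.0000, 10.0000], [-24.5000, -0.635012]] (det J = 251.985133).
Solving J·Δ = −F gives Δ = (-0.8849, -0.3234).
Then the next iterate is (x, y)₁ = (2.1151, 2.1766).
Re-evaluating at (2.1151, 2.1766): F = (-1.357021, -3.618092), so ‖F‖₂ = 3.8642.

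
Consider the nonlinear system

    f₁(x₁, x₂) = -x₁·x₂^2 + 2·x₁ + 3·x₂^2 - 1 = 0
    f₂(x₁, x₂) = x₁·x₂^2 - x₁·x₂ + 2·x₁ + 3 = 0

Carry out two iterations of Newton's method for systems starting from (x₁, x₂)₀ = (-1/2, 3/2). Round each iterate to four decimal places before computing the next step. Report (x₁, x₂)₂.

(-1.5401, 0.9499)

At (-1/2, 3/2): F = (5.8750, 1.6250).
Jacobian J = [[-x₂^2 + 2, -2·x₁·x₂ + 6·x₂], [x₂^2 - x₂ + 2, 2·x₁·x₂ - x₁]].
At the point, J = [[-0.2500, 10.5000], [2.7500, -1.0000]] (det J = -28.6250).
Solving J·Δ = −F gives Δ = (-0.8013, -0.5786).
Then the next iterate is (x₁, x₂)₁ = (-1.3013, 0.9214).
Round to (-1.3013, 0.9214) and repeat: F = (0.049109, 0.491643), J = [[1.151022, 7.926436], [1.927578, -1.096736]].
Δ = (-0.2388, 0.0285), so (x₁, x₂)₂ = (-1.5401, 0.9499).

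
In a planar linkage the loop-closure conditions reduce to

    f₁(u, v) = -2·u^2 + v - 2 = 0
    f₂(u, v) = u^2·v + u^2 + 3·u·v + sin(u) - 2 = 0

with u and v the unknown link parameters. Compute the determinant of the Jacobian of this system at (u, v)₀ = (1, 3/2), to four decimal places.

J = [[-4·u, 1], [2·u·v + 2·u + 3·v + cos(u), u^2 + 3·u]].
At the point, J = [[-4.0000, 1.0000], [10.040302, 4.0000]].
det J = -26.0403.

-26.0403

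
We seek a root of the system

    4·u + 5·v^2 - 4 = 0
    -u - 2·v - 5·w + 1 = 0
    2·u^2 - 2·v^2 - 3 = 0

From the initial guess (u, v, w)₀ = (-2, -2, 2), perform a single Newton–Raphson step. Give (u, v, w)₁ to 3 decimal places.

At (-2, -2, 2): F = (8.000, -3.000, -3.000).
Jacobian J = [[4, 10·v, 0], [-1, -2, -5], [4·u, -4·v, 0]].
At the point, J = [[4.000, -20.000, 0.000], [-1.000, -2.000, -5.000], [-8.000, 8.000, 0.000]] (det J = -640.000).
Solving J·Δ = −F gives Δ = (0.031, 0.406, -0.769).
Then the next iterate is (u, v, w)₁ = (-1.969, -1.594, 1.231).

(-1.969, -1.594, 1.231)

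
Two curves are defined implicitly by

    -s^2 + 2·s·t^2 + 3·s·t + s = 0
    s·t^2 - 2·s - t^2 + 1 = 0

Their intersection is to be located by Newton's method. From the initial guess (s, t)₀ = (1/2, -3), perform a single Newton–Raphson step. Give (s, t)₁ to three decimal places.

(0.603, -1.739)

At (1/2, -3): F = (4.750, -4.500).
Jacobian J = [[-2·s + 2·t^2 + 3·t + 1, 4·s·t + 3·s], [t^2 - 2, 2·s·t - 2·t]].
At the point, J = [[9.000, -4.500], [7.000, 3.000]] (det J = 58.500).
Solving J·Δ = −F gives Δ = (0.103, 1.261).
Then the next iterate is (s, t)₁ = (0.603, -1.739).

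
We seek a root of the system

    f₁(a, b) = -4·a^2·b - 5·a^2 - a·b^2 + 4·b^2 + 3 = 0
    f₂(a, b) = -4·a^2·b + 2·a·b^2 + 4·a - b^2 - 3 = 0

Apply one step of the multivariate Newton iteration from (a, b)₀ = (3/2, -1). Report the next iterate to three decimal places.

(0.994, -0.623)

At (3/2, -1): F = (3.250, 14.000).
Jacobian J = [[-8·a·b - 10·a - b^2, -4·a^2 - 2·a·b + 8·b], [-8·a·b + 2·b^2 + 4, -4·a^2 + 4·a·b - 2·b]].
At the point, J = [[-4.000, -14.000], [18.000, -13.000]] (det J = 304.000).
Solving J·Δ = −F gives Δ = (-0.506, 0.377).
Then the next iterate is (a, b)₁ = (0.994, -0.623).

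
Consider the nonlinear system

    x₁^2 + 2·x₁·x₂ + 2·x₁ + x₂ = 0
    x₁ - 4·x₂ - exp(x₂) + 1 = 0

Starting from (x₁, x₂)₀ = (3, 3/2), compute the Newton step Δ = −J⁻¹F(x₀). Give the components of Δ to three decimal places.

At (3, 3/2): F = (25.500, -6.48169).
Jacobian J = [[2·x₁ + 2·x₂ + 2, 2·x₁ + 1], [1, -exp(x₂) - 4]].
At the point, J = [[11.000, 7.000], [1.000, -8.48169]] (det J = -100.29858).
Solving J·Δ = −F gives Δ = (-1.704, -0.965).

(-1.704, -0.965)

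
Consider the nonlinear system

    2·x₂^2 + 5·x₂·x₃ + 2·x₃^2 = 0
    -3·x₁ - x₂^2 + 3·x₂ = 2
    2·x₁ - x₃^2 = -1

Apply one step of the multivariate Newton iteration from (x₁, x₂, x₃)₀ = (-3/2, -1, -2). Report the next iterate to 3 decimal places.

At (-3/2, -1, -2): F = (20.000, -1.500, -6.000).
Jacobian J = [[0, 4·x₂ + 5·x₃, 5·x₂ + 4·x₃], [-3, -2·x₂ + 3, 0], [2, 0, -2·x₃]].
At the point, J = [[0.000, -14.000, -13.000], [-3.000, 5.000, 0.000], [2.000, 0.000, 4.000]] (det J = -38.000).
Solving J·Δ = −F gives Δ = (-1.947, -0.868, 2.474).
Then the next iterate is (x₁, x₂, x₃)₁ = (-3.447, -1.868, 0.474).

(-3.447, -1.868, 0.474)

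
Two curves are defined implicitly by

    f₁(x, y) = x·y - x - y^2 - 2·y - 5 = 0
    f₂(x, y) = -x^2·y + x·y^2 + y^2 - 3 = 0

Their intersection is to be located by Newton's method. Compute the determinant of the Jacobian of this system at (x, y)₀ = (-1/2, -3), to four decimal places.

J = [[y - 1, x - 2·y - 2], [-2·x·y + y^2, -x^2 + 2·x·y + 2·y]].
At the point, J = [[-4.0000, 3.5000], [6.0000, -3.2500]].
det J = -8.0000.

-8.0000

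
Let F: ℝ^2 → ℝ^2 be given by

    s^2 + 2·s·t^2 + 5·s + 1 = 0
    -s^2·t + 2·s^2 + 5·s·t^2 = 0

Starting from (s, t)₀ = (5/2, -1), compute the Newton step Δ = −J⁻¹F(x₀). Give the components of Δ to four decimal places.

At (5/2, -1): F = (24.7500, 31.2500).
Jacobian J = [[2·s + 2·t^2 + 5, 4·s·t], [-2·s·t + 4·s + 5·t^2, -s^2 + 10·s·t]].
At the point, J = [[12.0000, -10.0000], [20.0000, -31.2500]] (det J = -175.0000).
Solving J·Δ = −F gives Δ = (-2.6339, -0.6857).

(-2.6339, -0.6857)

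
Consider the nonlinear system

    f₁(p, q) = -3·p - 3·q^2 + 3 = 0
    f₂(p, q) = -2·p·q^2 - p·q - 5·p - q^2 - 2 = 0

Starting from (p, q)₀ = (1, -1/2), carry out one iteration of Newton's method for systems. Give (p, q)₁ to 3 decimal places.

At (1, -1/2): F = (-0.750, -7.250).
Jacobian J = [[-3, -6·q], [-2·q^2 - q - 5, -4·p·q - p - 2·q]].
At the point, J = [[-3.000, 3.000], [-5.000, 2.000]] (det J = 9.000).
Solving J·Δ = −F gives Δ = (-2.250, -2.000).
Then the next iterate is (p, q)₁ = (-1.250, -2.500).

(-1.250, -2.500)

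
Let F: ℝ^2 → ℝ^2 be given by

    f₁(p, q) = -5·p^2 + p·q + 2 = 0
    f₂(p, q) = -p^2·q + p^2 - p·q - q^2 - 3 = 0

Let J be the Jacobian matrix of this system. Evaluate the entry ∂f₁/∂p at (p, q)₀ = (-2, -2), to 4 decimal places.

∂f₁/∂p = -10·p + q.
At (-2, -2) this is 18.0000.

18.0000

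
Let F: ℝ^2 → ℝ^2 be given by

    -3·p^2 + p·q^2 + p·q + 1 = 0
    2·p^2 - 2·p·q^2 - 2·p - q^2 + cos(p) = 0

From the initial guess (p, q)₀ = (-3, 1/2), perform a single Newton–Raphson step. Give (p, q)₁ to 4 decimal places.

(-3.5674, -5.9813)

At (-3, 1/2): F = (-28.2500, 24.260008).
Jacobian J = [[-6·p + q^2 + q, 2·p·q + p], [4·p - 2·q^2 - sin(p) - 2, -4·p·q - 2·q]].
At the point, J = [[18.7500, -6.0000], [-14.358880, 5.0000]] (det J = 7.596720).
Solving J·Δ = −F gives Δ = (-0.5674, -6.4813).
Then the next iterate is (p, q)₁ = (-3.5674, -5.9813).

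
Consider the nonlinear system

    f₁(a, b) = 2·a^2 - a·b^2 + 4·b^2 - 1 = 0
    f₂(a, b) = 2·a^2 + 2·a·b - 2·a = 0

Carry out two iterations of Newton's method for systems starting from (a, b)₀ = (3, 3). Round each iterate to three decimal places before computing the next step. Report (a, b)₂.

(1.397, -0.151)

At (3, 3): F = (26.000, 30.000).
Jacobian J = [[4·a - b^2, -2·a·b + 8·b], [4·a + 2·b - 2, 2·a]].
At the point, J = [[3.000, 6.000], [16.000, 6.000]] (det J = -78.000).
Solving J·Δ = −F gives Δ = (-0.308, -4.179).
Then the next iterate is (a, b)₁ = (2.692, -1.179).
Round to (2.692, -1.179) and repeat: F = (15.31190, 2.76199), J = [[9.37796, -3.08426], [6.410, 5.384]].
Δ = (-1.295, 1.028), so (a, b)₂ = (1.397, -0.151).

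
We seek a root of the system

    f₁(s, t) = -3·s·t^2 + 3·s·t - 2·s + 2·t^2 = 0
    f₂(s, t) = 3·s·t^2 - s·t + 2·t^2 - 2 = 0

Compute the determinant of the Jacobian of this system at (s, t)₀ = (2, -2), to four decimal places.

372.0000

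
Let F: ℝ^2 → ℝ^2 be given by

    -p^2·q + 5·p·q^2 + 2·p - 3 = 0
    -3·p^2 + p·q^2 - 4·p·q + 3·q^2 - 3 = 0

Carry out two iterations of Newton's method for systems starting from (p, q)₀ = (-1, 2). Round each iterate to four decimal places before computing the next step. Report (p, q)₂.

(0.0340, 0.8434)

At (-1, 2): F = (-27.0000, 10.0000).
Jacobian J = [[-2·p·q + 5·q^2 + 2, -p^2 + 10·p·q], [-6·p + q^2 - 4·q, 2·p·q - 4·p + 6·q]].
At the point, J = [[26.0000, -21.0000], [2.0000, 12.0000]] (det J = 354.0000).
Solving J·Δ = −F gives Δ = (0.3220, -0.8870).
Then the next iterate is (p, q)₁ = (-0.6780, 1.1130).
Round to (-0.6780, 1.1130) and repeat: F = (-9.067055, 1.515826), J = [[9.703073, -8.005824], [0.854769, 7.880772]].
Δ = (0.7120, -0.2696), so (p, q)₂ = (0.0340, 0.8434).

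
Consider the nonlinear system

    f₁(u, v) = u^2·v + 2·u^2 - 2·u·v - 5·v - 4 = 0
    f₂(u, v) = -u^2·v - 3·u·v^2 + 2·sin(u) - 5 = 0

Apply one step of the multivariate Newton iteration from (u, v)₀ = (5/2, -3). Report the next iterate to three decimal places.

At (5/2, -3): F = (19.750, -52.55306).
Jacobian J = [[2·u·v + 4·u - 2·v, u^2 - 2·u - 5], [-2·u·v - 3·v^2 + 2·cos(u), -u^2 - 6·u·v]].
At the point, J = [[1.000, -3.750], [-13.60229, 38.750]] (det J = -12.25858).
Solving J·Δ = −F gives Δ = (46.354, 17.628).
Then the next iterate is (u, v)₁ = (48.854, 14.628).

(48.854, 14.628)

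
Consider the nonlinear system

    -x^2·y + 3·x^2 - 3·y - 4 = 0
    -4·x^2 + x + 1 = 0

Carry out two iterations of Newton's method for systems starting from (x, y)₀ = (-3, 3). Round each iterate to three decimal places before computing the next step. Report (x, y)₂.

(-0.760, 0.051)

At (-3, 3): F = (-13.000, -38.000).
Jacobian J = [[-2·x·y + 6·x, -x^2 - 3], [-8·x + 1, 0]].
At the point, J = [[0.000, -12.000], [25.000, 0.000]] (det J = 300.000).
Solving J·Δ = −F gives Δ = (1.520, -1.083).
Then the next iterate is (x, y)₁ = (-1.480, 1.917).
Round to (-1.480, 1.917) and repeat: F = (-7.37880, -9.24160), J = [[-3.20568, -5.19040], [12.840, 0.000]].
Δ = (0.720, -1.866), so (x, y)₂ = (-0.760, 0.051).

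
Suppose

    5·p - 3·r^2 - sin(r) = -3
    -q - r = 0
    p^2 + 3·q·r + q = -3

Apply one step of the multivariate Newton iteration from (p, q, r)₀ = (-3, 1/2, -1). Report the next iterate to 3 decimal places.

At (-3, 1/2, -1): F = (-14.15853, 0.500, 11.000).
Jacobian J = [[5, 0, -6·r - cos(r)], [0, -1, -1], [2·p, 3·r + 1, 3·q]].
At the point, J = [[5.000, 0.000, 5.45970], [0.000, -1.000, -1.000], [-6.000, -2.000, 1.500]] (det J = -50.25819).
Solving J·Δ = −F gives Δ = (2.072, -0.195, 0.695).
Then the next iterate is (p, q, r)₁ = (-0.928, 0.305, -0.305).

(-0.928, 0.305, -0.305)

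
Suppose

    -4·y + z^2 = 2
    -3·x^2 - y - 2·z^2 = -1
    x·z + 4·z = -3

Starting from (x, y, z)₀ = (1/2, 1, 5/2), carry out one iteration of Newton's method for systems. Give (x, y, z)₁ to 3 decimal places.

(-6.365, 1.872, 3.147)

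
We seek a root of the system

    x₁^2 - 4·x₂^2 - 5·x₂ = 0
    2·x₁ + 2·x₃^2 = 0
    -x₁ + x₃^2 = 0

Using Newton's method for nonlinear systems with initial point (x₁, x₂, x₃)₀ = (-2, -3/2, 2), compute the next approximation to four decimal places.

(0.0000, -0.7143, 1.0000)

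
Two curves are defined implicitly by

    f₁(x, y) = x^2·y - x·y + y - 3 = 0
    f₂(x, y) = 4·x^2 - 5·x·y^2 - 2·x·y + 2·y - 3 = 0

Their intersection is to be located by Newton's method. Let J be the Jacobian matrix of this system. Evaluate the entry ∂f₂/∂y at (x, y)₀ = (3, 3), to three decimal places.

∂f₂/∂y = -10·x·y - 2·x + 2.
At (3, 3) this is -94.000.

-94.000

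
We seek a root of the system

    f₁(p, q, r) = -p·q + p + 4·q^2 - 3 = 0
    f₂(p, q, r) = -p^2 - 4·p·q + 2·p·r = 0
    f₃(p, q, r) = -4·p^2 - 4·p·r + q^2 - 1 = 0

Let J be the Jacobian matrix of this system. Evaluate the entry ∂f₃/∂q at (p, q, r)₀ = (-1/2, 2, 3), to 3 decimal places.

∂f₃/∂q = 2·q.
At (-1/2, 2, 3) this is 4.000.

4.000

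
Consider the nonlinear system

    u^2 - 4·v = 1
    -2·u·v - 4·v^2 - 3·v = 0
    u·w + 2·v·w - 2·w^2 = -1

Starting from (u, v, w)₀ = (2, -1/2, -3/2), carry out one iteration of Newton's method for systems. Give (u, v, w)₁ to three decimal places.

At (2, -1/2, -3/2): F = (5.000, 2.500, -5.000).
Jacobian J = [[2·u, -4, 0], [-2·v, -2·u - 8·v - 3, 0], [w, 2·w, u + 2·v - 4·w]].
At the point, J = [[4.000, -4.000, 0.000], [1.000, -3.000, 0.000], [-1.500, -3.000, 7.000]] (det J = -56.000).
Solving J·Δ = −F gives Δ = (-0.625, 0.625, 0.848).
Then the next iterate is (u, v, w)₁ = (1.375, 0.125, -0.652).

(1.375, 0.125, -0.652)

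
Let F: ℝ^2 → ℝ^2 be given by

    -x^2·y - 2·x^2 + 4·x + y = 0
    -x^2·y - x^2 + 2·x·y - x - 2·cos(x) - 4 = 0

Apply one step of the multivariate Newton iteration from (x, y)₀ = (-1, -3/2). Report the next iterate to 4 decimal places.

At (-1, -3/2): F = (-6.0000, -0.580605).
Jacobian J = [[-2·x·y - 4·x + 4, -x^2 + 1], [-2·x·y - 2·x + 2·y + 2·sin(x) - 1, -x^2 + 2·x]].
At the point, J = [[5.0000, 0.0000], [-6.682942, -3.0000]] (det J = -15.0000).
Solving J·Δ = −F gives Δ = (1.2000, -2.8667).
Then the next iterate is (x, y)₁ = (0.2000, -4.3667).

(0.2000, -4.3667)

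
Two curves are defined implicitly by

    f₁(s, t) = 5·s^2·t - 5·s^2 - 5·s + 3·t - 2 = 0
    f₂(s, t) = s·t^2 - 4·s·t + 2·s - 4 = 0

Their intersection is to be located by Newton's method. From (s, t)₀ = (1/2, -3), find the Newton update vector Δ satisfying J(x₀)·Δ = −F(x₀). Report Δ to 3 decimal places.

(-2.225, -8.734)

At (1/2, -3): F = (-18.500, 7.500).
Jacobian J = [[10·s·t - 10·s - 5, 5·s^2 + 3], [t^2 - 4·t + 2, 2·s·t - 4·s]].
At the point, J = [[-25.000, 4.250], [23.000, -5.000]] (det J = 27.250).
Solving J·Δ = −F gives Δ = (-2.225, -8.734).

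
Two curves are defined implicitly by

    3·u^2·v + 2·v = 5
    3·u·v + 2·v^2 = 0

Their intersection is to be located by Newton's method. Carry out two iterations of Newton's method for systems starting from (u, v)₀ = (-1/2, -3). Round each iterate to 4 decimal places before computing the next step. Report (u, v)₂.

(-0.0835, -0.6323)

At (-1/2, -3): F = (-13.2500, 22.5000).
Jacobian J = [[6·u·v, 3·u^2 + 2], [3·v, 3·u + 4·v]].
At the point, J = [[9.0000, 2.7500], [-9.0000, -13.5000]] (det J = -96.7500).
Solving J·Δ = −F gives Δ = (1.2093, 0.8605).
Then the next iterate is (u, v)₁ = (0.7093, -2.1395).
Round to (0.7093, -2.1395) and repeat: F = (-12.508189, 4.602278), J = [[-9.105284, 3.509319], [-6.4185, -6.4301]].
Δ = (-0.7928, 1.5072), so (u, v)₂ = (-0.0835, -0.6323).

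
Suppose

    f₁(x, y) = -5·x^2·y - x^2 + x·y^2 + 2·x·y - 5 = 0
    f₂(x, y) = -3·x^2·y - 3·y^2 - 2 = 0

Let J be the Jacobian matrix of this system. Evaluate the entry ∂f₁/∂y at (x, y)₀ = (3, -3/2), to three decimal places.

∂f₁/∂y = -5·x^2 + 2·x·y + 2·x.
At (3, -3/2) this is -48.000.

-48.000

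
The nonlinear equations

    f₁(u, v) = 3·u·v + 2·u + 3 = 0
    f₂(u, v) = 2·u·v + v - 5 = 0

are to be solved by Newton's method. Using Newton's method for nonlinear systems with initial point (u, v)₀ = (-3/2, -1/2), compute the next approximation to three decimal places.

(-5.591, -0.455)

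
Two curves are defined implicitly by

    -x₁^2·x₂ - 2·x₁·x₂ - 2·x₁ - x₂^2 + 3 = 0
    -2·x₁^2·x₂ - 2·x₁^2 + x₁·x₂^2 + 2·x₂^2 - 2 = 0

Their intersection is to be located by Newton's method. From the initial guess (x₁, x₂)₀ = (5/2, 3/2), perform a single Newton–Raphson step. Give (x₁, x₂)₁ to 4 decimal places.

At (5/2, 3/2): F = (-21.1250, -23.1250).
Jacobian J = [[-2·x₁·x₂ - 2·x₂ - 2, -x₁^2 - 2·x₁ - 2·x₂], [-4·x₁·x₂ - 4·x₁ + x₂^2, -2·x₁^2 + 2·x₁·x₂ + 4·x₂]].
At the point, J = [[-12.5000, -14.2500], [-22.7500, 1.0000]] (det J = -336.6875).
Solving J·Δ = −F gives Δ = (-1.0415, -0.5689).
Then the next iterate is (x₁, x₂)₁ = (1.4585, 0.9311).

(1.4585, 0.9311)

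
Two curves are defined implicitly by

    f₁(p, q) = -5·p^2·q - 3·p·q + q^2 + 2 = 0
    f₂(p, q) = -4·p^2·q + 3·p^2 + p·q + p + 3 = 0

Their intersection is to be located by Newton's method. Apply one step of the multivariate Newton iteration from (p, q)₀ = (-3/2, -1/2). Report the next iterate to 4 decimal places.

At (-3/2, -1/2): F = (5.6250, 13.5000).
Jacobian J = [[-10·p·q - 3·q, -5·p^2 - 3·p + 2·q], [-8·p·q + 6·p + q + 1, -4·p^2 + p]].
At the point, J = [[-6.0000, -7.7500], [-14.5000, -10.5000]] (det J = -49.3750).
Solving J·Δ = −F gives Δ = (0.9228, 0.0114).
Then the next iterate is (p, q)₁ = (-0.5772, -0.4886).

(-0.5772, -0.4886)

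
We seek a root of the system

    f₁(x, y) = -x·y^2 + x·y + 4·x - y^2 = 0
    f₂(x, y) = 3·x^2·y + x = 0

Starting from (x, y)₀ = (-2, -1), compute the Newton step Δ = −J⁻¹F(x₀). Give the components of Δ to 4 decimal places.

At (-2, -1): F = (-5.0000, -14.0000).
Jacobian J = [[-y^2 + y + 4, -2·x·y + x - 2·y], [6·x·y + 1, 3·x^2]].
At the point, J = [[2.0000, -4.0000], [13.0000, 12.0000]] (det J = 76.0000).
Solving J·Δ = −F gives Δ = (1.5263, -0.4868).

(1.5263, -0.4868)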